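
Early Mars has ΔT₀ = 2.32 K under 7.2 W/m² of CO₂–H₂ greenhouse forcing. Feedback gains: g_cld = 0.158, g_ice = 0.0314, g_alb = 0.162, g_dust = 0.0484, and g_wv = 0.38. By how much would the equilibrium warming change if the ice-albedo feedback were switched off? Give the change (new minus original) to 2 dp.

Original: g = 0.7798, ΔT = 2.32/(1−0.7798) = 10.5359 K.
Without ice-albedo: g' = 0.7484, ΔT' = 2.32/(1−0.7484) = 9.2210 K.
Change = 9.2210 − 10.5359 = -1.31 K.

-1.31 K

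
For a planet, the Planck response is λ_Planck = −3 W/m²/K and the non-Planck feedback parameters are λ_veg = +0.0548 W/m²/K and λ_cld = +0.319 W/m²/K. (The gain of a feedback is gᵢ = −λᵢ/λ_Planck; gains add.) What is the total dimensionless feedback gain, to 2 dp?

0.12

Convert to gains: g_veg = 0.0548/3 = 0.01827; g_cld = 0.319/3 = 0.1063.
Total gain g = 0.12457.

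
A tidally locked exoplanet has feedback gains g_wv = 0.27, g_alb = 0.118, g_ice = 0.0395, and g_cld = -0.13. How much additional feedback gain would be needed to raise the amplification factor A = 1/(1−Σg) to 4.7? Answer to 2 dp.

0.49

Current total gain = 0.2975.
Target gain for A = 4.7: g* = 1 − 1/4.7 = 0.7872.
Additional gain needed = 0.7872 − 0.2975 = 0.49.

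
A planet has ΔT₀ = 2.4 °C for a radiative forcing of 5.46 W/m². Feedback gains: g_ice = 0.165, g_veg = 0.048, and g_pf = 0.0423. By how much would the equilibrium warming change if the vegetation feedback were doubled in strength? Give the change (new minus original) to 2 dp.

Original: g = 0.2553, ΔT = 2.4/(1−0.2553) = 3.2228 °C.
With doubled vegetation: g' = 0.3033, ΔT' = 2.4/(1−0.3033) = 3.4448 °C.
Change = 3.4448 − 3.2228 = 0.22 °C.

0.22 °C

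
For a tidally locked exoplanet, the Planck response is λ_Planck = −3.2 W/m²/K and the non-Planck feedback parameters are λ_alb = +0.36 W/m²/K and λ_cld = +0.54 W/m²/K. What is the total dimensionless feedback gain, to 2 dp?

Convert to gains: g_alb = 0.36/3.2 = 0.1125; g_cld = 0.54/3.2 = 0.1688.
Total gain g = 0.2813.

0.28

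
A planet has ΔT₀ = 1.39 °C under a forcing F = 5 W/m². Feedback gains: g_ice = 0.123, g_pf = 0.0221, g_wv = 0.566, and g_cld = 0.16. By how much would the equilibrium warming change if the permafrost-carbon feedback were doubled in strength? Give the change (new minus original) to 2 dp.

2.23 °C

Original: g = 0.8711, ΔT = 1.39/(1−0.8711) = 10.7836 °C.
With doubled permafrost-carbon: g' = 0.8932, ΔT' = 1.39/(1−0.8932) = 13.0150 °C.
Change = 13.0150 − 10.7836 = 2.23 °C.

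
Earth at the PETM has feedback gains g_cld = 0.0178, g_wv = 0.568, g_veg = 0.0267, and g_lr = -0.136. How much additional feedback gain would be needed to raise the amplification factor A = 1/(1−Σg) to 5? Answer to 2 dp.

Current total gain = 0.4765.
Target gain for A = 5: g* = 1 − 1/5 = 0.8.
Additional gain needed = 0.8 − 0.4765 = 0.32.

0.32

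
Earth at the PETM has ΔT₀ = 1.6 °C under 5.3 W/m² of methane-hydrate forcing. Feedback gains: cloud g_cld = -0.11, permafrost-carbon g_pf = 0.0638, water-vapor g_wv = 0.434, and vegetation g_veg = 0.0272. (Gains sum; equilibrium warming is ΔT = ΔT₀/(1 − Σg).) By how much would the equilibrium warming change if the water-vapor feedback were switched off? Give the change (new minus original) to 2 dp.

Original: g = 0.415, ΔT = 1.6/(1−0.415) = 2.7350 °C.
Without water-vapor: g' = -0.019, ΔT' = 1.6/(1+0.019) = 1.5702 °C.
Change = 1.5702 − 2.7350 = -1.16 °C.

-1.16 °C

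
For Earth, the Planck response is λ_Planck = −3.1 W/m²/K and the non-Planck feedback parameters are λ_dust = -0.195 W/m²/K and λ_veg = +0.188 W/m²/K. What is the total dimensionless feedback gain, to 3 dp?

-0.002

Convert to gains: g_dust = -0.195/3.1 = -0.0629; g_veg = 0.188/3.1 = 0.06065.
Total gain g = -0.00225.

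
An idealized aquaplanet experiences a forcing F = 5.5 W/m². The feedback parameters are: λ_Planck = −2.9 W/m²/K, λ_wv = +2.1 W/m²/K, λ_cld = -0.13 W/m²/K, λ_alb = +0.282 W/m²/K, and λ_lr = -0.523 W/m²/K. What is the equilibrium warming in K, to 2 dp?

4.70 K

Net feedback parameter λ = (−2.9) + (+2.1) + (-0.13) + (+0.282) + (-0.523) = -1.171 W/m²/K.
ΔT = −F/λ = −5.5/(-1.171) = 4.70 K.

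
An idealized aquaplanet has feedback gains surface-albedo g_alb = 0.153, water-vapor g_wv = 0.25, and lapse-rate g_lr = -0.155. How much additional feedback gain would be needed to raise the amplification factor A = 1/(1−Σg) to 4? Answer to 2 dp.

Current total gain = 0.248.
Target gain for A = 4: g* = 1 − 1/4 = 0.75.
Additional gain needed = 0.75 − 0.248 = 0.50.

0.50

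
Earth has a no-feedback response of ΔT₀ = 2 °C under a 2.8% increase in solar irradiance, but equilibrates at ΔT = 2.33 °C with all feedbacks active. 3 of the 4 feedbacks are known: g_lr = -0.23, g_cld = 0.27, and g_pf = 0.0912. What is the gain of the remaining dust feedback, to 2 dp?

0.01

Amplification A = ΔT/ΔT₀ = 2.33/2 = 1.165.
Total gain g = 1 − 1/A = 1 − 1/1.165 = 0.1416.
Known gains sum to -0.23 + 0.27 + 0.0912 = 0.1312.
g_dust = 0.1416 − 0.1312 = 0.01.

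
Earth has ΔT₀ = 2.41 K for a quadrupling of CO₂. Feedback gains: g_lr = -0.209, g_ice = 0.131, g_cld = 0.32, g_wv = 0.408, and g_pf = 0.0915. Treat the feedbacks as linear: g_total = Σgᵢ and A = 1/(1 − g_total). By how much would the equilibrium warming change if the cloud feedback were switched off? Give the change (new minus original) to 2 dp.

Original: g = 0.7415, ΔT = 2.41/(1−0.7415) = 9.3230 K.
Without cloud: g' = 0.4215, ΔT' = 2.41/(1−0.4215) = 4.1659 K.
Change = 4.1659 − 9.3230 = -5.16 K.

-5.16 K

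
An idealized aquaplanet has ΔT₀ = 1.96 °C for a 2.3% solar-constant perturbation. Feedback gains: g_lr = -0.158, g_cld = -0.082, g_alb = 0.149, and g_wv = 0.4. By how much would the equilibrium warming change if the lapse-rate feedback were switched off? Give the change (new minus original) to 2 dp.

Original: g = 0.309, ΔT = 1.96/(1−0.309) = 2.8365 °C.
Without lapse-rate: g' = 0.467, ΔT' = 1.96/(1−0.467) = 3.6773 °C.
Change = 3.6773 − 2.8365 = 0.84 °C.

0.84 °C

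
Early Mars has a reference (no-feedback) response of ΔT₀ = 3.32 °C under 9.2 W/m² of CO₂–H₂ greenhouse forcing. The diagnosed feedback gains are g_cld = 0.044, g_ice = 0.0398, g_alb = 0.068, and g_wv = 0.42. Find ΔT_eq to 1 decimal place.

Total gain g = 0.044 + 0.0398 + 0.068 + 0.42 = 0.5718.
Amplification A = 1/(1 − 0.5718) = 2.335.
ΔT = 3.32 × 2.335 = 7.8 °C.

7.8 °C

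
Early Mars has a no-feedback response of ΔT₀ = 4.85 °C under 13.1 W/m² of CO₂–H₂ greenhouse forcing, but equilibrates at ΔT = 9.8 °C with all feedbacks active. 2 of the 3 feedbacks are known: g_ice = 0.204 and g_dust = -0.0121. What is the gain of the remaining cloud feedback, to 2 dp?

0.31

Amplification A = ΔT/ΔT₀ = 9.8/4.85 = 2.021.
Total gain g = 1 − 1/A = 1 − 1/2.021 = 0.5052.
Known gains sum to 0.204 − 0.0121 = 0.1919.
g_cld = 0.5052 − 0.1919 = 0.31.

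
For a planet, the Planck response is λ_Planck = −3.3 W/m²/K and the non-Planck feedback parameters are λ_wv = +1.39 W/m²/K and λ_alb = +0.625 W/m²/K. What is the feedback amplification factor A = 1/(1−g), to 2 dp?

Convert to gains: g_wv = 1.39/3.3 = 0.4212; g_alb = 0.625/3.3 = 0.1894.
Total gain g = 0.6106.
A = 1/(1 − 0.6106) = 2.57.

2.57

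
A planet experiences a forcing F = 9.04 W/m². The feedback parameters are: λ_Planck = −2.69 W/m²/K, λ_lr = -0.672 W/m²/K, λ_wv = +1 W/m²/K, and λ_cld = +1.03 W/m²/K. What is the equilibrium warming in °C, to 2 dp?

Net feedback parameter λ = (−2.69) + (-0.672) + (+1) + (+1.03) = -1.332 W/m²/K.
ΔT = −F/λ = −9.04/(-1.332) = 6.79 °C.

6.79 °C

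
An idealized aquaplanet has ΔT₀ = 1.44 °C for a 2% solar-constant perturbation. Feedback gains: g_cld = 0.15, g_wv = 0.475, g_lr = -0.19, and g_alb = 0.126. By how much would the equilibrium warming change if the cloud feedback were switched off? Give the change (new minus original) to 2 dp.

-0.84 °C

Original: g = 0.561, ΔT = 1.44/(1−0.561) = 3.2802 °C.
Without cloud: g' = 0.411, ΔT' = 1.44/(1−0.411) = 2.4448 °C.
Change = 2.4448 − 3.2802 = -0.84 °C.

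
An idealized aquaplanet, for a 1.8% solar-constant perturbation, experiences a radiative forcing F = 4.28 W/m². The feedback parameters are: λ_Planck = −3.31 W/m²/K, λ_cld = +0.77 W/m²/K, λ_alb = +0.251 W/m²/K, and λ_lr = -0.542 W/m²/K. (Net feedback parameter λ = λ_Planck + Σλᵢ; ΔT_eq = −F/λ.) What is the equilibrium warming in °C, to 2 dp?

1.51 °C

Net feedback parameter λ = (−3.31) + (+0.77) + (+0.251) + (-0.542) = -2.831 W/m²/K.
ΔT = −F/λ = −4.28/(-2.831) = 1.51 °C.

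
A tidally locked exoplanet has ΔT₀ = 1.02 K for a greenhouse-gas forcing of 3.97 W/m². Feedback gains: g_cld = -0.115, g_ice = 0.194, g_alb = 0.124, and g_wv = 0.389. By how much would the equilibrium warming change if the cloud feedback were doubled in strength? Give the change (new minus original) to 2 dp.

Original: g = 0.592, ΔT = 1.02/(1−0.592) = 2.5000 K.
With doubled cloud: g' = 0.477, ΔT' = 1.02/(1−0.477) = 1.9503 K.
Change = 1.9503 − 2.5000 = -0.55 K.

-0.55 K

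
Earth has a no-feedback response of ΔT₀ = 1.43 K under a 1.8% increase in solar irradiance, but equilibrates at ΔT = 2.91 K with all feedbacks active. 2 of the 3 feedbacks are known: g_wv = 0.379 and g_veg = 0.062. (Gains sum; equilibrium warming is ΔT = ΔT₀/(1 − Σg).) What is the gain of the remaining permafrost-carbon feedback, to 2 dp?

0.07

Amplification A = ΔT/ΔT₀ = 2.91/1.43 = 2.035.
Total gain g = 1 − 1/A = 1 − 1/2.035 = 0.5086.
Known gains sum to 0.379 + 0.062 = 0.441.
g_pf = 0.5086 − 0.441 = 0.07.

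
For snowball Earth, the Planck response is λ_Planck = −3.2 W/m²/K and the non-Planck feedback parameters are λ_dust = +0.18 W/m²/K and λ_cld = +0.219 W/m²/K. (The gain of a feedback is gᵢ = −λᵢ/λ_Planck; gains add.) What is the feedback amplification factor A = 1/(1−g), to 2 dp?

1.14

Convert to gains: g_dust = 0.18/3.2 = 0.05625; g_cld = 0.219/3.2 = 0.06844.
Total gain g = 0.12469.
A = 1/(1 − 0.12469) = 1.14.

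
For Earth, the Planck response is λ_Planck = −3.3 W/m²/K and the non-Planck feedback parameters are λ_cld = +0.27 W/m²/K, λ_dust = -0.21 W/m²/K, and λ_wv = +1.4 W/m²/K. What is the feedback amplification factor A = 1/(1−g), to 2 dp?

1.79

Convert to gains: g_cld = 0.27/3.3 = 0.08182; g_dust = -0.21/3.3 = -0.06364; g_wv = 1.4/3.3 = 0.4242.
Total gain g = 0.44238.
A = 1/(1 − 0.44238) = 1.79.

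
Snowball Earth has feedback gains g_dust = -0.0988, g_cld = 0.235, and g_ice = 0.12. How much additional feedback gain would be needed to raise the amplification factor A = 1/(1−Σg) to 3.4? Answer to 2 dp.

0.45

Current total gain = 0.2562.
Target gain for A = 3.4: g* = 1 − 1/3.4 = 0.7059.
Additional gain needed = 0.7059 − 0.2562 = 0.45.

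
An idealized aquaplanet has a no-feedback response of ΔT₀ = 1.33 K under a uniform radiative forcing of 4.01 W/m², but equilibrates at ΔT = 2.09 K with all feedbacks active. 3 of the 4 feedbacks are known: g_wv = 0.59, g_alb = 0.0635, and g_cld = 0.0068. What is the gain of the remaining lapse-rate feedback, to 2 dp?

-0.30

Amplification A = ΔT/ΔT₀ = 2.09/1.33 = 1.571.
Total gain g = 1 − 1/A = 1 − 1/1.571 = 0.3635.
Known gains sum to 0.59 + 0.0635 + 0.0068 = 0.6603.
g_lr = 0.3635 − 0.6603 = -0.30.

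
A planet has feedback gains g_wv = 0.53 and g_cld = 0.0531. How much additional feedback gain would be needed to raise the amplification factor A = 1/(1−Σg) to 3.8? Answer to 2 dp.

Current total gain = 0.5831.
Target gain for A = 3.8: g* = 1 − 1/3.8 = 0.7368.
Additional gain needed = 0.7368 − 0.5831 = 0.15.

0.15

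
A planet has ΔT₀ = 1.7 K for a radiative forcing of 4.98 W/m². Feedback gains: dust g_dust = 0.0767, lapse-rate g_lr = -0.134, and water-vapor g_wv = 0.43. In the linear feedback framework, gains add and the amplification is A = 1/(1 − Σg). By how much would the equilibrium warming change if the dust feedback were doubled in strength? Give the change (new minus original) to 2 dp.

Original: g = 0.3727, ΔT = 1.7/(1−0.3727) = 2.7100 K.
With doubled dust: g' = 0.4494, ΔT' = 1.7/(1−0.4494) = 3.0875 K.
Change = 3.0875 − 2.7100 = 0.38 K.

0.38 K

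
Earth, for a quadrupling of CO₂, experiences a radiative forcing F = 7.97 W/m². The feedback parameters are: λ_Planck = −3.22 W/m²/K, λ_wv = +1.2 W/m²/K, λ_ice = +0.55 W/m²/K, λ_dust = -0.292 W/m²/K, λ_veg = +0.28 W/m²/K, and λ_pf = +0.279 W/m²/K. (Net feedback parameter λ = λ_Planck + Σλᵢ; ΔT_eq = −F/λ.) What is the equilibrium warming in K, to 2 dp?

6.63 K

Net feedback parameter λ = (−3.22) + (+1.2) + (+0.55) + (-0.292) + (+0.28) + (+0.279) = -1.203 W/m²/K.
ΔT = −F/λ = −7.97/(-1.203) = 6.63 K.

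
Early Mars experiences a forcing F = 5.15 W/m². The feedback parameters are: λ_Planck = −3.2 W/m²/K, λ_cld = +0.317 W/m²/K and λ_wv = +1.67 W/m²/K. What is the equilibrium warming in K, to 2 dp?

Net feedback parameter λ = (−3.2) + (+0.317) + (+1.67) = -1.213 W/m²/K.
ΔT = −F/λ = −5.15/(-1.213) = 4.25 K.

4.25 K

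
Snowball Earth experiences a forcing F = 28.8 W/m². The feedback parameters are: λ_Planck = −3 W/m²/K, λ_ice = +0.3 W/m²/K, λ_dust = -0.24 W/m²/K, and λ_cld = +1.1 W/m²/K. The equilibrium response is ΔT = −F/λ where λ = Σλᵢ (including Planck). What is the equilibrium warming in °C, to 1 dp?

Net feedback parameter λ = (−3) + (+0.3) + (-0.24) + (+1.1) = -1.84 W/m²/K.
ΔT = −F/λ = −28.8/(-1.84) = 15.7 °C.

15.7 °C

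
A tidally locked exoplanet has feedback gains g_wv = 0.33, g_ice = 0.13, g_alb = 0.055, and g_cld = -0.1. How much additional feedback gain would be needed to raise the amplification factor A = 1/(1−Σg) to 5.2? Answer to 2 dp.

0.39

Current total gain = 0.415.
Target gain for A = 5.2: g* = 1 − 1/5.2 = 0.8077.
Additional gain needed = 0.8077 − 0.415 = 0.39.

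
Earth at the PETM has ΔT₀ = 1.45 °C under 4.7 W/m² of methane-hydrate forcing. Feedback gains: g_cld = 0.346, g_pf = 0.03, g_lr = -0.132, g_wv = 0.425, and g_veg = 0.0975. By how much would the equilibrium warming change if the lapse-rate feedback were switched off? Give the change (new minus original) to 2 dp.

8.08 °C

Original: g = 0.7665, ΔT = 1.45/(1−0.7665) = 6.2099 °C.
Without lapse-rate: g' = 0.8985, ΔT' = 1.45/(1−0.8985) = 14.2857 °C.
Change = 14.2857 − 6.2099 = 8.08 °C.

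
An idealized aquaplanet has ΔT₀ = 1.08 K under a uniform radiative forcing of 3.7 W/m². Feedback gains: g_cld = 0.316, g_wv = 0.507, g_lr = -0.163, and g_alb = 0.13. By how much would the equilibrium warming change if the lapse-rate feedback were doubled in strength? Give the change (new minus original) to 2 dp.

Original: g = 0.79, ΔT = 1.08/(1−0.79) = 5.1429 K.
With doubled lapse-rate: g' = 0.627, ΔT' = 1.08/(1−0.627) = 2.8954 K.
Change = 2.8954 − 5.1429 = -2.25 K.

-2.25 K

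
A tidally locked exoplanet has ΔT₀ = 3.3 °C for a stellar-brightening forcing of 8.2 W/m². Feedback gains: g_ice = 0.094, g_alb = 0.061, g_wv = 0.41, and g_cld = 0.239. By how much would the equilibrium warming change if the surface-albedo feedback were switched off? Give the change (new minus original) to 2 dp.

-4.00 °C

Original: g = 0.804, ΔT = 3.3/(1−0.804) = 16.8367 °C.
Without surface-albedo: g' = 0.743, ΔT' = 3.3/(1−0.743) = 12.8405 °C.
Change = 12.8405 − 16.8367 = -4.00 °C.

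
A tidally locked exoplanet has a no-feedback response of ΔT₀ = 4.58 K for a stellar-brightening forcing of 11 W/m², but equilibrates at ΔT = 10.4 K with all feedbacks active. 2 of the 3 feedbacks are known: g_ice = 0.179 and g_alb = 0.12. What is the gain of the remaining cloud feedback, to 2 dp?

Amplification A = ΔT/ΔT₀ = 10.4/4.58 = 2.271.
Total gain g = 1 − 1/A = 1 − 1/2.271 = 0.5597.
Known gains sum to 0.179 + 0.12 = 0.299.
g_cld = 0.5597 − 0.299 = 0.26.

0.26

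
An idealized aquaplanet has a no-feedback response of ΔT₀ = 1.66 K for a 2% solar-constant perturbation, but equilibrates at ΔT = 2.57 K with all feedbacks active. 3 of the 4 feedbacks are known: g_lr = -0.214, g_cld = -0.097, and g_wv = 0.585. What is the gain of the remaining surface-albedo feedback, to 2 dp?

Amplification A = ΔT/ΔT₀ = 2.57/1.66 = 1.548.
Total gain g = 1 − 1/A = 1 − 1/1.548 = 0.354.
Known gains sum to -0.214 − 0.097 + 0.585 = 0.274.
g_alb = 0.354 − 0.274 = 0.08.

0.08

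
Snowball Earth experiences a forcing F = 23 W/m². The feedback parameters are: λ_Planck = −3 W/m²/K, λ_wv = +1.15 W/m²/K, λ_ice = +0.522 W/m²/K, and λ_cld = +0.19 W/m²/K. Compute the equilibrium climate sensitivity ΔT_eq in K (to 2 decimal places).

20.21 K

Net feedback parameter λ = (−3) + (+1.15) + (+0.522) + (+0.19) = -1.138 W/m²/K.
ΔT = −F/λ = −23/(-1.138) = 20.21 K.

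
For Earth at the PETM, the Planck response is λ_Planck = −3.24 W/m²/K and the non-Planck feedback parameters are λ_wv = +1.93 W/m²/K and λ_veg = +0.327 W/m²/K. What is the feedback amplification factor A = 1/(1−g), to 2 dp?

Convert to gains: g_wv = 1.93/3.24 = 0.5957; g_veg = 0.327/3.24 = 0.1009.
Total gain g = 0.6966.
A = 1/(1 − 0.6966) = 3.30.

3.30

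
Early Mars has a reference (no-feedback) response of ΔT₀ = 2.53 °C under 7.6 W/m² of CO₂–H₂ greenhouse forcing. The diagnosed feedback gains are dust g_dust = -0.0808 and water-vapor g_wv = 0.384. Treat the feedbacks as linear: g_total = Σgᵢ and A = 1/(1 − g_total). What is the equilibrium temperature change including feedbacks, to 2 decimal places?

Total gain g = -0.0808 + 0.384 = 0.3032.
Amplification A = 1/(1 − 0.3032) = 1.435.
ΔT = 2.53 × 1.435 = 3.63 °C.

3.63 °C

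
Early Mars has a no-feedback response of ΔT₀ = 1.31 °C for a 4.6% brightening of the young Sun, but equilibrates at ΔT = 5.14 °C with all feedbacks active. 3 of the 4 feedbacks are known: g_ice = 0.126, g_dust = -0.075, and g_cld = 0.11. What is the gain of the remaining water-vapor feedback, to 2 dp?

Amplification A = ΔT/ΔT₀ = 5.14/1.31 = 3.924.
Total gain g = 1 − 1/A = 1 − 1/3.924 = 0.7452.
Known gains sum to 0.126 − 0.075 + 0.11 = 0.161.
g_wv = 0.7452 − 0.161 = 0.58.

0.58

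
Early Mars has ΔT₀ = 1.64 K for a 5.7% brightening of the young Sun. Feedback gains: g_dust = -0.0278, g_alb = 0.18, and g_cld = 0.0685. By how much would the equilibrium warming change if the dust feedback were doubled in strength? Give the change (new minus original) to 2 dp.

-0.07 K

Original: g = 0.2207, ΔT = 1.64/(1−0.2207) = 2.1045 K.
With doubled dust: g' = 0.1929, ΔT' = 1.64/(1−0.1929) = 2.0320 K.
Change = 2.0320 − 2.1045 = -0.07 K.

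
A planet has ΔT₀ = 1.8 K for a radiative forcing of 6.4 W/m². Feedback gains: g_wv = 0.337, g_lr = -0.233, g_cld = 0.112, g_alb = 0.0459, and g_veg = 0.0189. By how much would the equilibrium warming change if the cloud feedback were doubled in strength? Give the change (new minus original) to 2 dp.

Original: g = 0.2808, ΔT = 1.8/(1−0.2808) = 2.5028 K.
With doubled cloud: g' = 0.3928, ΔT' = 1.8/(1−0.3928) = 2.9644 K.
Change = 2.9644 − 2.5028 = 0.46 K.

0.46 K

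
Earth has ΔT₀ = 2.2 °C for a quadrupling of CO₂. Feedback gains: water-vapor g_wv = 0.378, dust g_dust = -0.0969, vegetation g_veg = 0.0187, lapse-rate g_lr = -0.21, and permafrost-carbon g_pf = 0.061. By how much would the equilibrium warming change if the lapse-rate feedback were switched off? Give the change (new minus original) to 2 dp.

0.85 °C

Original: g = 0.1508, ΔT = 2.2/(1−0.1508) = 2.5907 °C.
Without lapse-rate: g' = 0.3608, ΔT' = 2.2/(1−0.3608) = 3.4418 °C.
Change = 3.4418 − 2.5907 = 0.85 °C.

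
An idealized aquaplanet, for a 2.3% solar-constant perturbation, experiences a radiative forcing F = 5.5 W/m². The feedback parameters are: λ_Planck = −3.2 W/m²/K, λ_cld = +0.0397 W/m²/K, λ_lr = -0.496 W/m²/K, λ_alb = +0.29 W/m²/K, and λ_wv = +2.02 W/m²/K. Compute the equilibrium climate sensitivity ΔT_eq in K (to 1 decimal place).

4.1 K

Net feedback parameter λ = (−3.2) + (+0.0397) + (-0.496) + (+0.29) + (+2.02) = -1.3463 W/m²/K.
ΔT = −F/λ = −5.5/(-1.3463) = 4.1 K.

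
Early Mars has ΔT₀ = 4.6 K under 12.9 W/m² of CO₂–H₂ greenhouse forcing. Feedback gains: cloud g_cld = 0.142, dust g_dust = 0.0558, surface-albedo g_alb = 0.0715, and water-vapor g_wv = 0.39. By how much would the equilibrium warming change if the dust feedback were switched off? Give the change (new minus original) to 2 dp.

-1.90 K

Original: g = 0.6593, ΔT = 4.6/(1−0.6593) = 13.5016 K.
Without dust: g' = 0.6035, ΔT' = 4.6/(1−0.6035) = 11.6015 K.
Change = 11.6015 − 13.5016 = -1.90 K.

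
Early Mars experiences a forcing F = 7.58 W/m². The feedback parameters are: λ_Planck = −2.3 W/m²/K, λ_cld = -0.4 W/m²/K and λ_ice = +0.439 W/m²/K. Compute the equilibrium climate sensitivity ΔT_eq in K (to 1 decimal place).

Net feedback parameter λ = (−2.3) + (-0.4) + (+0.439) = -2.261 W/m²/K.
ΔT = −F/λ = −7.58/(-2.261) = 3.4 K.

3.4 K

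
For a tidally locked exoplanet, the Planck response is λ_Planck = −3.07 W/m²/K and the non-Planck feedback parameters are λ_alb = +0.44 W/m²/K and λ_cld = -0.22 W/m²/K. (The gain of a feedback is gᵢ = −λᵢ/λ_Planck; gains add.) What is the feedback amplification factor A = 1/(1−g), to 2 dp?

Convert to gains: g_alb = 0.44/3.07 = 0.1433; g_cld = -0.22/3.07 = -0.07166.
Total gain g = 0.07164.
A = 1/(1 − 0.07164) = 1.08.

1.08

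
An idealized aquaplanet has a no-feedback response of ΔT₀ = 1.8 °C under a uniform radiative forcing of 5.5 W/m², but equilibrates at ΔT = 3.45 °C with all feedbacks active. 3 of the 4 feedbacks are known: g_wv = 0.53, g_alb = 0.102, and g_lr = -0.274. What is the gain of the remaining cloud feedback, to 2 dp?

0.12

Amplification A = ΔT/ΔT₀ = 3.45/1.8 = 1.917.
Total gain g = 1 − 1/A = 1 − 1/1.917 = 0.4784.
Known gains sum to 0.53 + 0.102 − 0.274 = 0.358.
g_cld = 0.4784 − 0.358 = 0.12.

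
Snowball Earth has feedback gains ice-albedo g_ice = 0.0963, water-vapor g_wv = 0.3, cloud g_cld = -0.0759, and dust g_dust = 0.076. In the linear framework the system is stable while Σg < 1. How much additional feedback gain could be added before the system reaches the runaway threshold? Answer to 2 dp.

0.60

Current total gain = 0.0963 + 0.3 − 0.0759 + 0.076 = 0.3964.
Margin to runaway = 1 − 0.3964 = 0.60.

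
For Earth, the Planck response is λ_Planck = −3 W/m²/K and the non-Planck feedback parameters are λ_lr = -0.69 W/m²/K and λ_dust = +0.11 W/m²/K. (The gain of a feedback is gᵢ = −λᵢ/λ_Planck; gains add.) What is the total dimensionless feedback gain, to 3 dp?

Convert to gains: g_lr = -0.69/3 = -0.23; g_dust = 0.11/3 = 0.03667.
Total gain g = -0.19333.

-0.193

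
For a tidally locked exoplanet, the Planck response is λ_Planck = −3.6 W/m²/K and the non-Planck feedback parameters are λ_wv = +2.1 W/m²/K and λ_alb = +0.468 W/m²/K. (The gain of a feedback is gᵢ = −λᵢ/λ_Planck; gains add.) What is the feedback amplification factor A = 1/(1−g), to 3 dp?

3.488

Convert to gains: g_wv = 2.1/3.6 = 0.5833; g_alb = 0.468/3.6 = 0.13.
Total gain g = 0.7133.
A = 1/(1 − 0.7133) = 3.488.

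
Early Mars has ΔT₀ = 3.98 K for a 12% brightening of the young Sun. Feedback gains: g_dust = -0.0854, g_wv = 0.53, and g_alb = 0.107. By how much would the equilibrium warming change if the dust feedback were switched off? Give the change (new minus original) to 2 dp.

2.09 K

Original: g = 0.5516, ΔT = 3.98/(1−0.5516) = 8.8760 K.
Without dust: g' = 0.637, ΔT' = 3.98/(1−0.637) = 10.9642 K.
Change = 10.9642 − 8.8760 = 2.09 K.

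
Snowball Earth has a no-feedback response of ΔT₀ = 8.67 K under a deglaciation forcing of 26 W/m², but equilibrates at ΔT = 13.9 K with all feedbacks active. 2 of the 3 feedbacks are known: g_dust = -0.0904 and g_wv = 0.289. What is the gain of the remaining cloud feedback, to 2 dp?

Amplification A = ΔT/ΔT₀ = 13.9/8.67 = 1.603.
Total gain g = 1 − 1/A = 1 − 1/1.603 = 0.3762.
Known gains sum to -0.0904 + 0.289 = 0.1986.
g_cld = 0.3762 − 0.1986 = 0.18.

0.18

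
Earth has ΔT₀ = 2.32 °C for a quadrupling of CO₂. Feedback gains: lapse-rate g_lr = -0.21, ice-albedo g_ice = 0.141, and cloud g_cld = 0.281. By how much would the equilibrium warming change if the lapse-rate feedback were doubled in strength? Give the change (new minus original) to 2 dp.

-0.62 °C

Original: g = 0.212, ΔT = 2.32/(1−0.212) = 2.9442 °C.
With doubled lapse-rate: g' = 0.002, ΔT' = 2.32/(1−0.002) = 2.3246 °C.
Change = 2.3246 − 2.9442 = -0.62 °C.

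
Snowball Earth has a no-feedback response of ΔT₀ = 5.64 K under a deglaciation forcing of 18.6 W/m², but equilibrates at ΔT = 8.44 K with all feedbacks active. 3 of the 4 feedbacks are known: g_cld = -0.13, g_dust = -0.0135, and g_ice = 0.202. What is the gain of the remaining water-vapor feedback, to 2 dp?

0.27

Amplification A = ΔT/ΔT₀ = 8.44/5.64 = 1.496.
Total gain g = 1 − 1/A = 1 − 1/1.496 = 0.3316.
Known gains sum to -0.13 − 0.0135 + 0.202 = 0.0585.
g_wv = 0.3316 − 0.0585 = 0.27.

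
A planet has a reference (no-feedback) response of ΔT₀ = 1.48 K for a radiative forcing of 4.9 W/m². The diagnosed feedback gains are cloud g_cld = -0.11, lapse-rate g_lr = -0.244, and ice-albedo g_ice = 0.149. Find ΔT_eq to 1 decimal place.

1.2 K

Total gain g = -0.11 − 0.244 + 0.149 = -0.205.
Amplification A = 1/(1 + 0.205) = 0.8299.
ΔT = 1.48 × 0.8299 = 1.2 K.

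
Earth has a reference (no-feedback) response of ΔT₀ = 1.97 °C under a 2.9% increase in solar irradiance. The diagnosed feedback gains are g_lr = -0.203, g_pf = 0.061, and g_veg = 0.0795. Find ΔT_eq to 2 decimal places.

Total gain g = -0.203 + 0.061 + 0.0795 = -0.0625.
Amplification A = 1/(1 + 0.0625) = 0.9412.
ΔT = 1.97 × 0.9412 = 1.85 °C.

1.85 °C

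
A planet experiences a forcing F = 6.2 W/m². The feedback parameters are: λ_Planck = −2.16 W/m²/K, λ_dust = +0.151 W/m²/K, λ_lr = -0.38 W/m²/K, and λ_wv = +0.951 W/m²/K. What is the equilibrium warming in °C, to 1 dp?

Net feedback parameter λ = (−2.16) + (+0.151) + (-0.38) + (+0.951) = -1.438 W/m²/K.
ΔT = −F/λ = −6.2/(-1.438) = 4.3 °C.

4.3 °C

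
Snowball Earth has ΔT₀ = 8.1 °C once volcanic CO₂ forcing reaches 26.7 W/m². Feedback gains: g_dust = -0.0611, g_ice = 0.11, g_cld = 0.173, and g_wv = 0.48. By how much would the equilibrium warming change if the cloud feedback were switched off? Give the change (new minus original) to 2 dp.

Original: g = 0.7019, ΔT = 8.1/(1−0.7019) = 27.1721 °C.
Without cloud: g' = 0.5289, ΔT' = 8.1/(1−0.5289) = 17.1938 °C.
Change = 17.1938 − 27.1721 = -9.98 °C.

-9.98 °C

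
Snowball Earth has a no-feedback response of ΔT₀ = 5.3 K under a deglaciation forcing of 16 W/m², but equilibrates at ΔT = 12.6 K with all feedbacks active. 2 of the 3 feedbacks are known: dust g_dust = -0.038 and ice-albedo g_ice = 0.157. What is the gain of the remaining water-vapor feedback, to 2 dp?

0.46

Amplification A = ΔT/ΔT₀ = 12.6/5.3 = 2.377.
Total gain g = 1 − 1/A = 1 − 1/2.377 = 0.5793.
Known gains sum to -0.038 + 0.157 = 0.119.
g_wv = 0.5793 − 0.119 = 0.46.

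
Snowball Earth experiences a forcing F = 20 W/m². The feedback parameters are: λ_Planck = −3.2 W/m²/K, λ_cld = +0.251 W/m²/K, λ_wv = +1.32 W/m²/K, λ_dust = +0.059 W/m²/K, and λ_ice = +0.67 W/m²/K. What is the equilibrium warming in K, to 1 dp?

Net feedback parameter λ = (−3.2) + (+0.251) + (+1.32) + (+0.059) + (+0.67) = -0.9 W/m²/K.
ΔT = −F/λ = −20/(-0.9) = 22.2 K.

22.2 K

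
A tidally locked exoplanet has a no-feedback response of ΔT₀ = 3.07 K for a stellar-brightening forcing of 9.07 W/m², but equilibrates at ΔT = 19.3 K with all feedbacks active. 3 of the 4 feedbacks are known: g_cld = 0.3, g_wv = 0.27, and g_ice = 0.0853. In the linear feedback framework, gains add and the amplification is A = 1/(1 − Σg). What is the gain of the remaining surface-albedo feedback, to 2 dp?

0.19

Amplification A = ΔT/ΔT₀ = 19.3/3.07 = 6.287.
Total gain g = 1 − 1/A = 1 − 1/6.287 = 0.8409.
Known gains sum to 0.3 + 0.27 + 0.0853 = 0.6553.
g_alb = 0.8409 − 0.6553 = 0.19.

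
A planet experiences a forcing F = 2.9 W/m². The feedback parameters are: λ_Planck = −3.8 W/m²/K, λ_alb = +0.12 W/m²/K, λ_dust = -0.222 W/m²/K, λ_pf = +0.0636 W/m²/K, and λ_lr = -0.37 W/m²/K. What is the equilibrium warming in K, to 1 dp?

0.7 K

Net feedback parameter λ = (−3.8) + (+0.12) + (-0.222) + (+0.0636) + (-0.37) = -4.2084 W/m²/K.
ΔT = −F/λ = −2.9/(-4.2084) = 0.7 K.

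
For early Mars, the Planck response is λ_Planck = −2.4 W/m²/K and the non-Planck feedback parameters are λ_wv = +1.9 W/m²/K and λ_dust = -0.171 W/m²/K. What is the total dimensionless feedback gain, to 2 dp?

Convert to gains: g_wv = 1.9/2.4 = 0.7917; g_dust = -0.171/2.4 = -0.07125.
Total gain g = 0.72045.

0.72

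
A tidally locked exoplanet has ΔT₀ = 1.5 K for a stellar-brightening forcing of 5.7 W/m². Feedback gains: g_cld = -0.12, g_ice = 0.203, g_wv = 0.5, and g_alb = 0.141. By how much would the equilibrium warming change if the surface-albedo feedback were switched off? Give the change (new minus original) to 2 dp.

Original: g = 0.724, ΔT = 1.5/(1−0.724) = 5.4348 K.
Without surface-albedo: g' = 0.583, ΔT' = 1.5/(1−0.583) = 3.5971 K.
Change = 3.5971 − 5.4348 = -1.84 K.

-1.84 K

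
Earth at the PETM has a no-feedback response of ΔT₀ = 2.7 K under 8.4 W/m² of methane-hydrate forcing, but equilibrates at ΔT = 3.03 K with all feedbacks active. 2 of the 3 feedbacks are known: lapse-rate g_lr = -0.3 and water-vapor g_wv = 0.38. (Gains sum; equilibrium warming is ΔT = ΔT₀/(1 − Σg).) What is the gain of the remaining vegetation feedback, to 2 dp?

Amplification A = ΔT/ΔT₀ = 3.03/2.7 = 1.122.
Total gain g = 1 − 1/A = 1 − 1/1.122 = 0.1087.
Known gains sum to -0.3 + 0.38 = 0.08.
g_veg = 0.1087 − 0.08 = 0.03.

0.03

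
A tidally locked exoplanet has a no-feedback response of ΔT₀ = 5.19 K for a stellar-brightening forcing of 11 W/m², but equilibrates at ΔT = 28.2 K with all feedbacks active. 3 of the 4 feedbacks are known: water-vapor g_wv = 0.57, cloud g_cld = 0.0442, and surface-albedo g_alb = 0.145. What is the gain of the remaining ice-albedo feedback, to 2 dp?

0.06

Amplification A = ΔT/ΔT₀ = 28.2/5.19 = 5.434.
Total gain g = 1 − 1/A = 1 − 1/5.434 = 0.816.
Known gains sum to 0.57 + 0.0442 + 0.145 = 0.7592.
g_ice = 0.816 − 0.7592 = 0.06.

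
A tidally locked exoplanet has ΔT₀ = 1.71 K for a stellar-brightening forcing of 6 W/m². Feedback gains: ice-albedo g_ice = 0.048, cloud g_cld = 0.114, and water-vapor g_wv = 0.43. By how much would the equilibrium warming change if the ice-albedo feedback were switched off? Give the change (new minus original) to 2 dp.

Original: g = 0.592, ΔT = 1.71/(1−0.592) = 4.1912 K.
Without ice-albedo: g' = 0.544, ΔT' = 1.71/(1−0.544) = 3.7500 K.
Change = 3.7500 − 4.1912 = -0.44 K.

-0.44 K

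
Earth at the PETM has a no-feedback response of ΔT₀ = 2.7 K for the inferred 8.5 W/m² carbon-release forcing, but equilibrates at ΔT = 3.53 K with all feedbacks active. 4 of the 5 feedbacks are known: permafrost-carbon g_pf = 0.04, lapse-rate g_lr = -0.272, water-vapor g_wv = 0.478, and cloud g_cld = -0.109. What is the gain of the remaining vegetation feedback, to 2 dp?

Amplification A = ΔT/ΔT₀ = 3.53/2.7 = 1.307.
Total gain g = 1 − 1/A = 1 − 1/1.307 = 0.2349.
Known gains sum to 0.04 − 0.272 + 0.478 − 0.109 = 0.137.
g_veg = 0.2349 − 0.137 = 0.10.

0.10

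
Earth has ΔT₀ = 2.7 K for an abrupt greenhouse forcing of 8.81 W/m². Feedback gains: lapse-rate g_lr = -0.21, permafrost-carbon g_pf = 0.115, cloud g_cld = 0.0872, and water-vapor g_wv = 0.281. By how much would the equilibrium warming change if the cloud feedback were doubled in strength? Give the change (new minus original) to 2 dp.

Original: g = 0.2732, ΔT = 2.7/(1−0.2732) = 3.7149 K.
With doubled cloud: g' = 0.3604, ΔT' = 2.7/(1−0.3604) = 4.2214 K.
Change = 4.2214 − 3.7149 = 0.51 K.

0.51 K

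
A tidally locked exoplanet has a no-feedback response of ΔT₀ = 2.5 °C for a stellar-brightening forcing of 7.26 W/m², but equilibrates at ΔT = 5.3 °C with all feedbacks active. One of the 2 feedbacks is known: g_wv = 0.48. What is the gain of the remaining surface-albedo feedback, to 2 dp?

Amplification A = ΔT/ΔT₀ = 5.3/2.5 = 2.12.
Total gain g = 1 − 1/A = 1 − 1/2.12 = 0.5283.
The known gain is 0.48.
g_alb = 0.5283 − 0.48 = 0.05.

0.05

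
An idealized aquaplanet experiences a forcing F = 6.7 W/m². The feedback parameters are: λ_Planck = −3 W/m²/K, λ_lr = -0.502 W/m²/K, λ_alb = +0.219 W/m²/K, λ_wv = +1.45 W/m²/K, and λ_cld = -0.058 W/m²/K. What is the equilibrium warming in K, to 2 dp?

3.54 K

Net feedback parameter λ = (−3) + (-0.502) + (+0.219) + (+1.45) + (-0.058) = -1.891 W/m²/K.
ΔT = −F/λ = −6.7/(-1.891) = 3.54 K.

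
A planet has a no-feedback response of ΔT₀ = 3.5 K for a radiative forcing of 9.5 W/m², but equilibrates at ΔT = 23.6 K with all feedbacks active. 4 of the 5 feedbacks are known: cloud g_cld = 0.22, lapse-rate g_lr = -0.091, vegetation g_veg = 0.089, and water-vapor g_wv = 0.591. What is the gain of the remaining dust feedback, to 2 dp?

0.04

Amplification A = ΔT/ΔT₀ = 23.6/3.5 = 6.743.
Total gain g = 1 − 1/A = 1 − 1/6.743 = 0.8517.
Known gains sum to 0.22 − 0.091 + 0.089 + 0.591 = 0.809.
g_dust = 0.8517 − 0.809 = 0.04.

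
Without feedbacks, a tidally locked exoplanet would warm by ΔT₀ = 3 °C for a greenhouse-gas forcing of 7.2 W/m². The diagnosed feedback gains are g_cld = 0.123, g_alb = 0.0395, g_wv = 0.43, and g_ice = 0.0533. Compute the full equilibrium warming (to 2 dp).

Total gain g = 0.123 + 0.0395 + 0.43 + 0.0533 = 0.6458.
Amplification A = 1/(1 − 0.6458) = 2.823.
ΔT = 3 × 2.823 = 8.47 °C.

8.47 °C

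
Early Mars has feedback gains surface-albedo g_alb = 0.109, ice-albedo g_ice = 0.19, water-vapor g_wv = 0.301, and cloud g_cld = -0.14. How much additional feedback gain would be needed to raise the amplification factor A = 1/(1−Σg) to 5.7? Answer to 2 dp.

0.36

Current total gain = 0.46.
Target gain for A = 5.7: g* = 1 − 1/5.7 = 0.8246.
Additional gain needed = 0.8246 − 0.46 = 0.36.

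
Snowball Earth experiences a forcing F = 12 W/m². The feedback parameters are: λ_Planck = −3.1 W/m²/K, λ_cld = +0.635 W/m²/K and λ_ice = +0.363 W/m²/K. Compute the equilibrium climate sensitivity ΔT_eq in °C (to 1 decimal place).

5.7 °C

Net feedback parameter λ = (−3.1) + (+0.635) + (+0.363) = -2.102 W/m²/K.
ΔT = −F/λ = −12/(-2.102) = 5.7 °C.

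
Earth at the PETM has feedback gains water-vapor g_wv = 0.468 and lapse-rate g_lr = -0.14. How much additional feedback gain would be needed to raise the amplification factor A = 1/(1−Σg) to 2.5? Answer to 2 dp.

Current total gain = 0.328.
Target gain for A = 2.5: g* = 1 − 1/2.5 = 0.6.
Additional gain needed = 0.6 − 0.328 = 0.27.

0.27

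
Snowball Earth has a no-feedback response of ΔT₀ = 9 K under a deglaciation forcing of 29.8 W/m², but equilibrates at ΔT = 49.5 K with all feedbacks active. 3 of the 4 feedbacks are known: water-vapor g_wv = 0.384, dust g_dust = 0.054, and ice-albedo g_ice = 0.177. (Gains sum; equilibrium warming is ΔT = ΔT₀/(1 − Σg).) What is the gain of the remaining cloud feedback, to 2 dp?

Amplification A = ΔT/ΔT₀ = 49.5/9 = 5.5.
Total gain g = 1 − 1/A = 1 − 1/5.5 = 0.8182.
Known gains sum to 0.384 + 0.054 + 0.177 = 0.615.
g_cld = 0.8182 − 0.615 = 0.20.

0.20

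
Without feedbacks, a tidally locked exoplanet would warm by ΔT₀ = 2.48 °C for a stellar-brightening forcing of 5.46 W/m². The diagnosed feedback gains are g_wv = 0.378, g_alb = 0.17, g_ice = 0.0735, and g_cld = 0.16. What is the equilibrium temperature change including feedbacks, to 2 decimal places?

Total gain g = 0.378 + 0.17 + 0.0735 + 0.16 = 0.7815.
Amplification A = 1/(1 − 0.7815) = 4.577.
ΔT = 2.48 × 4.577 = 11.35 °C.

11.35 °C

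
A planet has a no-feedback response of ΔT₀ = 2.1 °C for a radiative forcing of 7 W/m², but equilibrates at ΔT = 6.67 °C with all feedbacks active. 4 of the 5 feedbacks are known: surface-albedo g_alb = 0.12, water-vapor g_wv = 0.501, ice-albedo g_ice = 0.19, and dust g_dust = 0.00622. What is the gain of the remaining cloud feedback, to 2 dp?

Amplification A = ΔT/ΔT₀ = 6.67/2.1 = 3.176.
Total gain g = 1 − 1/A = 1 − 1/3.176 = 0.6851.
Known gains sum to 0.12 + 0.501 + 0.19 + 0.00622 = 0.81722.
g_cld = 0.6851 − 0.81722 = -0.13.

-0.13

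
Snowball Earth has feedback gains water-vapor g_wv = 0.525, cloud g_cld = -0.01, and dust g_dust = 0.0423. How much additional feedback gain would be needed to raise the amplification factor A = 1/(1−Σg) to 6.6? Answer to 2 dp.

Current total gain = 0.5573.
Target gain for A = 6.6: g* = 1 − 1/6.6 = 0.8485.
Additional gain needed = 0.8485 − 0.5573 = 0.29.

0.29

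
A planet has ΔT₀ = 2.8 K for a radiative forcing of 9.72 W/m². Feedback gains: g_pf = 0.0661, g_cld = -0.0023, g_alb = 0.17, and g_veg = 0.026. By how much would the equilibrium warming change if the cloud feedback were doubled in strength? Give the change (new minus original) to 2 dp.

Original: g = 0.2598, ΔT = 2.8/(1−0.2598) = 3.7828 K.
With doubled cloud: g' = 0.2575, ΔT' = 2.8/(1−0.2575) = 3.7710 K.
Change = 3.7710 − 3.7828 = -0.01 K.

-0.01 K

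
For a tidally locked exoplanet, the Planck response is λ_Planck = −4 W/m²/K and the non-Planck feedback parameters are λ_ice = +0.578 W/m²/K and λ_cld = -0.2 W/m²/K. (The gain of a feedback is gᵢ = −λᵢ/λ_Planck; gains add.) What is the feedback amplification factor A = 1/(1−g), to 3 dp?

Convert to gains: g_ice = 0.578/4 = 0.1445; g_cld = -0.2/4 = -0.05.
Total gain g = 0.0945.
A = 1/(1 − 0.0945) = 1.104.

1.104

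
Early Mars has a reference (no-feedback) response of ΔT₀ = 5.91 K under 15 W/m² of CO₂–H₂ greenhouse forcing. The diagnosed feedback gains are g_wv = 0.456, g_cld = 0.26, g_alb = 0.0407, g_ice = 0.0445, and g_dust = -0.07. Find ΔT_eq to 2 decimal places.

Total gain g = 0.456 + 0.26 + 0.0407 + 0.0445 − 0.07 = 0.7312.
Amplification A = 1/(1 − 0.7312) = 3.72.
ΔT = 5.91 × 3.72 = 21.99 K.

21.99 K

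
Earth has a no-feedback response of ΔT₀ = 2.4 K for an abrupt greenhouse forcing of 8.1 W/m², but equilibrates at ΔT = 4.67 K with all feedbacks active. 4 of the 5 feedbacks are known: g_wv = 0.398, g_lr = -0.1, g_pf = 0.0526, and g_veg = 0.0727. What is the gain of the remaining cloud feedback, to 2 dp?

0.06

Amplification A = ΔT/ΔT₀ = 4.67/2.4 = 1.946.
Total gain g = 1 − 1/A = 1 − 1/1.946 = 0.4861.
Known gains sum to 0.398 − 0.1 + 0.0526 + 0.0727 = 0.4233.
g_cld = 0.4861 − 0.4233 = 0.06.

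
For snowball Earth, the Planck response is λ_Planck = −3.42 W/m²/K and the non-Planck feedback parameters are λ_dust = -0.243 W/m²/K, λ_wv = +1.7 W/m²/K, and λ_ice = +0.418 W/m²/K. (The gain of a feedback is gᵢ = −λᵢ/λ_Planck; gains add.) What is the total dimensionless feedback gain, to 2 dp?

0.55

Convert to gains: g_dust = -0.243/3.42 = -0.07105; g_wv = 1.7/3.42 = 0.4971; g_ice = 0.418/3.42 = 0.1222.
Total gain g = 0.54825.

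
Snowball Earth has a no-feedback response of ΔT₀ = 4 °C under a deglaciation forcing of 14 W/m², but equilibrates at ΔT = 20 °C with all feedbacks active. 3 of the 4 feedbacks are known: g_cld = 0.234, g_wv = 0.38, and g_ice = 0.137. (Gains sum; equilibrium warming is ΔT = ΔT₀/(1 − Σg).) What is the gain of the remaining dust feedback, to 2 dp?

0.05

Amplification A = ΔT/ΔT₀ = 20/4 = 5.
Total gain g = 1 − 1/A = 1 − 1/5 = 0.8.
Known gains sum to 0.234 + 0.38 + 0.137 = 0.751.
g_dust = 0.8 − 0.751 = 0.05.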